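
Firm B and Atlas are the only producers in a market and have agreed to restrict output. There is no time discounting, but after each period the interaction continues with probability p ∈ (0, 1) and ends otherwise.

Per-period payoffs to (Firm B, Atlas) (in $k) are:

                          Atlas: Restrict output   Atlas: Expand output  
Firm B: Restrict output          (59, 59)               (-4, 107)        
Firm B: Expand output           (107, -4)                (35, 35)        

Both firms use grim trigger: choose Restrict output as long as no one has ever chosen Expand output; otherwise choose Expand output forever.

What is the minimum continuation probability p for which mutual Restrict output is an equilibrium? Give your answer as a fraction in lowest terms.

2/3

With no time discounting, the continuation probability p plays the role of the discount factor.
Grim-trigger IC: 59/(1−p) ≥ 107 + 35p/(1−p) ⇒ p ≥ (107−59)/(107−35) = 2/3.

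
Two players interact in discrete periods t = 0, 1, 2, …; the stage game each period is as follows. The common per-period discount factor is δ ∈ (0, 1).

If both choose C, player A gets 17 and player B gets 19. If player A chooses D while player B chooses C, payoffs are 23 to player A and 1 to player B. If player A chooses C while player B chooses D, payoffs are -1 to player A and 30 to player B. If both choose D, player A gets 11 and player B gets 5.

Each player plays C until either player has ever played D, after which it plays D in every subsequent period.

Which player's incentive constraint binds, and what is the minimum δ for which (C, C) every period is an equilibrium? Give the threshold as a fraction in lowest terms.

player A: cooperation gives 17 each period; deviation gives 23 once then 11 forever.
  17/(1−δ) ≥ 23 + 11δ/(1−δ) ⇒ δ ≥ 6/12 = 1/2.
player B: cooperation gives 19 each period; deviation gives 30 once then 5 forever.
  δ ≥ 11/25.
Both must hold, so the binding constraint is player A's: δ ≥ 1/2.

player A; δ ≥ 1/2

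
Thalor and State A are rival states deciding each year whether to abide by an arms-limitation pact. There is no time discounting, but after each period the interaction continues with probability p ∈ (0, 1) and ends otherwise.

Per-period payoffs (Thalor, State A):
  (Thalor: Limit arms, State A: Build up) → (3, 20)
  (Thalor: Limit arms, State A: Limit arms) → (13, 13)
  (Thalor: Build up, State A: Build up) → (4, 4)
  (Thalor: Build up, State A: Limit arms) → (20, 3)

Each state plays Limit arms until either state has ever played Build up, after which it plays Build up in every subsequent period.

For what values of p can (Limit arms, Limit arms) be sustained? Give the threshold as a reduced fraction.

With no time discounting, the continuation probability p plays the role of the discount factor.
Grim-trigger IC: 13/(1−p) ≥ 20 + 4p/(1−p) ⇒ p ≥ (20−13)/(20−4) = 7/16.

7/16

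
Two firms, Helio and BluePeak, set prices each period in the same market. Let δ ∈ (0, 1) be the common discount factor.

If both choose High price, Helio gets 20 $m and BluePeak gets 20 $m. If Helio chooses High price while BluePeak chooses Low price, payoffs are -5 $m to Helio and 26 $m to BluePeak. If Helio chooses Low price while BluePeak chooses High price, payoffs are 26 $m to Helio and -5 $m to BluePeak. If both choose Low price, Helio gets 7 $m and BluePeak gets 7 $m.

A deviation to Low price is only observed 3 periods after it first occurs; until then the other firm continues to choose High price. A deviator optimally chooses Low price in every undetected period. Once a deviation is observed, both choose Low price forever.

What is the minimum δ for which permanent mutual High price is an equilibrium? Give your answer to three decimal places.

0.681

A deviator earns 26 for 3 periods, then 7 forever; cooperating earns 20 forever. Multiplying the IC by (1−δ):
20 ≥ 26(1−δ^3) + 7δ^3, so 19·δ^3 ≥ 6 and δ^3 ≥ 6/19.
δ ≥ (6/19)^(1/3) ≈ 0.681.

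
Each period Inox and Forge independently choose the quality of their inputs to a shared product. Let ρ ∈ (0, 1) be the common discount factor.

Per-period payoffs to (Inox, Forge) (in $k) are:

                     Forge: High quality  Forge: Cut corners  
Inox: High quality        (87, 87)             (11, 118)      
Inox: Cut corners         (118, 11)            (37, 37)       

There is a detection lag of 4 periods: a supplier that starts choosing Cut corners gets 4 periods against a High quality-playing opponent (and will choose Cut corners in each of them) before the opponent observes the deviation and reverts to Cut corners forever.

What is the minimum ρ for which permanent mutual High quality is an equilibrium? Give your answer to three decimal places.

0.787

The best deviation is to choose Cut corners for all 4 undetected periods, earning 118 each, then 37 forever once detected.
Deviation value: 118(1−ρ^4)/(1−ρ) + 37ρ^4/(1−ρ); cooperation value: 87/(1−ρ).
IC: 87 ≥ 118(1−ρ^4) + 37ρ^4 = 118 − 81ρ^4.
So ρ^4 ≥ 31/81, giving ρ ≥ (31/81)^(1/4) ≈ 0.787.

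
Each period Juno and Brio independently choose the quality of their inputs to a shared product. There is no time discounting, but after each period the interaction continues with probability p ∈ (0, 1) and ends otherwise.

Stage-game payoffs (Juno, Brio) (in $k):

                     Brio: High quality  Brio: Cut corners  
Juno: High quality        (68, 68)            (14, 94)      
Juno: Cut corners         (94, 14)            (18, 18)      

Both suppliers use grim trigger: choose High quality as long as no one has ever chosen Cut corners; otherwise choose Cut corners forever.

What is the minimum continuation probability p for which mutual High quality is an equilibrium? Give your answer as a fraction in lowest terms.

13/38

With no time discounting, the continuation probability p plays the role of the discount factor.
Grim-trigger IC: 68/(1−p) ≥ 94 + 18p/(1−p) ⇒ p ≥ (94−68)/(94−18) = 13/38.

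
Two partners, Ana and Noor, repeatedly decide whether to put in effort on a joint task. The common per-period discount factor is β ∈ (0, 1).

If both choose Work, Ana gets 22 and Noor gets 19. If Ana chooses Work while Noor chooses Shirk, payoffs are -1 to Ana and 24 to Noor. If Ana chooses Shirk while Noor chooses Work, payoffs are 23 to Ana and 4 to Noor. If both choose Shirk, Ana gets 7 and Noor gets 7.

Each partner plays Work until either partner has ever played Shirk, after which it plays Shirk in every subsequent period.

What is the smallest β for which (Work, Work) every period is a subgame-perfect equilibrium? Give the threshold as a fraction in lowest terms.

5/17

Ana's threshold: (23−22)/(23−7) = 1/16.
Noor's threshold: (24−19)/(24−7) = 5/17.
1/16 < 5/17, so Noor binds and β* = 5/17.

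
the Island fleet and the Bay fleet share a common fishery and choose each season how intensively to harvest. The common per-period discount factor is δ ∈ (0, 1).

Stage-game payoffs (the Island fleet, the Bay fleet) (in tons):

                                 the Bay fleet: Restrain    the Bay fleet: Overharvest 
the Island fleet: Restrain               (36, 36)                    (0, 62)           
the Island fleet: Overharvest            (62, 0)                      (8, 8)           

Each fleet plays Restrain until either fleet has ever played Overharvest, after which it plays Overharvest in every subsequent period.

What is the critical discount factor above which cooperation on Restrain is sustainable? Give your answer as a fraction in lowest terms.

Cooperation forever yields 36 each period: 36/(1−δ).
Deviating yields 62 once, then 8 forever: 62 + 8δ/(1−δ).
No profitable deviation requires 36/(1−δ) ≥ 62 + 8δ/(1−δ).
Multiplying by (1−δ): 36 ≥ 62(1−δ) + 8δ = 62 − 54δ.
So 54δ ≥ 26, i.e. δ ≥ 26/54 = 13/27.

13/27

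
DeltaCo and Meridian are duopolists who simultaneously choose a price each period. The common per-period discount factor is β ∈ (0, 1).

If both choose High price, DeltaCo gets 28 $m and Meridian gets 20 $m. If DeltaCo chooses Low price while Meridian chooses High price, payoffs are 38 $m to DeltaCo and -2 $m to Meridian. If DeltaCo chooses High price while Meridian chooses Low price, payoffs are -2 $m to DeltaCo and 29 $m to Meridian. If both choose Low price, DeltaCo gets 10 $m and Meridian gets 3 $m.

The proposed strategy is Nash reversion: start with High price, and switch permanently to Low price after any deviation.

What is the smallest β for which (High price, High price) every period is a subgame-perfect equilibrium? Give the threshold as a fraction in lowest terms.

DeltaCo: cooperation gives 28 each period; deviation gives 38 once then 10 forever.
  28/(1−β) ≥ 38 + 10β/(1−β) ⇒ β ≥ 10/28 = 5/14.
Meridian: cooperation gives 20 each period; deviation gives 29 once then 3 forever.
  β ≥ 9/26.
Both must hold, so the binding constraint is DeltaCo's: β ≥ 5/14.

5/14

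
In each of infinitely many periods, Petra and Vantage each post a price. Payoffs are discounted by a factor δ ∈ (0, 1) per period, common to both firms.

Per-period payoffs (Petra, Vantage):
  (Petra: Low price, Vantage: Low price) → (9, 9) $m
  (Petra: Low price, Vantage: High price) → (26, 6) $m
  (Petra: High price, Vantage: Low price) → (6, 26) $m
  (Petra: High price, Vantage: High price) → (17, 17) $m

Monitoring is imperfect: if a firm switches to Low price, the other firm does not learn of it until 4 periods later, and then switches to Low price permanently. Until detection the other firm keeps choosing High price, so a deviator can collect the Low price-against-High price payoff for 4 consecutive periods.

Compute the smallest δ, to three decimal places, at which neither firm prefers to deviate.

0.853

Deviating for the 4 undetected periods gains 26−17 = 9 per period over cooperation, then loses 17−9 = 8 per period forever once punishment starts.
Gain: 9(1 + δ + … + δ^3); loss: 8·δ^4/(1−δ).
No profitable deviation ⇔ 9(1−δ^4) ≤ 8·δ^4, i.e. δ^4 ≥ 9/(9+8) = 9/17.
Hence δ ≥ (9/17)^(1/4) ≈ 0.853.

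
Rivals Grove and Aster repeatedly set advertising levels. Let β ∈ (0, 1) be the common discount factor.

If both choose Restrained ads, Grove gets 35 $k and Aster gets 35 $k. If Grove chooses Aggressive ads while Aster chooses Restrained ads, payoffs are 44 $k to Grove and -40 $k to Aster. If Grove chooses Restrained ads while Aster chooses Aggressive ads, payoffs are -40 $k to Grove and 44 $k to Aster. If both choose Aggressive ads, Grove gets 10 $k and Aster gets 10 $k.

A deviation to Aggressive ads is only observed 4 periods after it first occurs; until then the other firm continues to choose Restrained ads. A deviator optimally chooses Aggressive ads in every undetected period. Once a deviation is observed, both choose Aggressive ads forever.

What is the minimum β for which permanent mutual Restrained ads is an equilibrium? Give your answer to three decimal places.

A deviator earns 44 for 4 periods, then 10 forever; cooperating earns 35 forever. Multiplying the IC by (1−β):
35 ≥ 44(1−β^4) + 10β^4, so 34·β^4 ≥ 9 and β^4 ≥ 9/34.
β ≥ (9/34)^(1/4) ≈ 0.717.

0.717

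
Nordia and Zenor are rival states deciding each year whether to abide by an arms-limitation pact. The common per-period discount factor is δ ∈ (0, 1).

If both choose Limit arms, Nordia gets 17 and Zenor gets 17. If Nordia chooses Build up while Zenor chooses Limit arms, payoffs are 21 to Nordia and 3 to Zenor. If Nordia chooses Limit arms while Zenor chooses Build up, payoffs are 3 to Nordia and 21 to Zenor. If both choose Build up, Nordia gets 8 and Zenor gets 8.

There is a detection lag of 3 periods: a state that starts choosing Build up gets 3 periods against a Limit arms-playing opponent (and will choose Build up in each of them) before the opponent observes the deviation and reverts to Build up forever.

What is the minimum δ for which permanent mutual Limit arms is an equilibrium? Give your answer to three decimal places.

0.675

A deviator earns 21 for 3 periods, then 8 forever; cooperating earns 17 forever. Multiplying the IC by (1−δ):
17 ≥ 21(1−δ^3) + 8δ^3, so 13·δ^3 ≥ 4 and δ^3 ≥ 4/13.
δ ≥ (4/13)^(1/3) ≈ 0.675.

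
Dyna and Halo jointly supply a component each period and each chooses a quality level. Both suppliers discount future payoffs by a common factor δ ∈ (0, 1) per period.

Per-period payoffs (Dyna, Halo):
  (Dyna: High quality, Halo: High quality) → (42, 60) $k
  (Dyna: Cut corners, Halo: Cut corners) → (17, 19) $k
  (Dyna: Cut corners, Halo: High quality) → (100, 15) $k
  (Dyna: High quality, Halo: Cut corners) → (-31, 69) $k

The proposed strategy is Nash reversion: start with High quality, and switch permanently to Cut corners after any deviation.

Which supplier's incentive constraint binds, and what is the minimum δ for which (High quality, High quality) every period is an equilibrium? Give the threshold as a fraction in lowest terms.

For Dyna: deviation gain 100−42 = 58, per-period punishment loss 42−17 = 25. IC gives δ ≥ 58/83.
For Halo: gain 9, loss 41 per period, so δ ≥ 9/50.
The tighter constraint is Dyna's, so cooperation needs δ ≥ 58/83.

Dyna; δ ≥ 58/83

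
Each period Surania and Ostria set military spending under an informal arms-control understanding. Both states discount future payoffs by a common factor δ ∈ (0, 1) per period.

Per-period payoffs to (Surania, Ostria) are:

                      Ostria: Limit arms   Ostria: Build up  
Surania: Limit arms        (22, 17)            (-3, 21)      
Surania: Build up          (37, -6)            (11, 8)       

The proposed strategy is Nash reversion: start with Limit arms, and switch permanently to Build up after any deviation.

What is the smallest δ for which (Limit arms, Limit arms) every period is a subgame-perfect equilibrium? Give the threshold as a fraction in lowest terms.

Surania: cooperation gives 22 each period; deviation gives 37 once then 11 forever.
  22/(1−δ) ≥ 37 + 11δ/(1−δ) ⇒ δ ≥ 15/26.
Ostria: cooperation gives 17 each period; deviation gives 21 once then 8 forever.
  δ ≥ 4/13.
Both must hold, so the binding constraint is Surania's: δ ≥ 15/26.

15/26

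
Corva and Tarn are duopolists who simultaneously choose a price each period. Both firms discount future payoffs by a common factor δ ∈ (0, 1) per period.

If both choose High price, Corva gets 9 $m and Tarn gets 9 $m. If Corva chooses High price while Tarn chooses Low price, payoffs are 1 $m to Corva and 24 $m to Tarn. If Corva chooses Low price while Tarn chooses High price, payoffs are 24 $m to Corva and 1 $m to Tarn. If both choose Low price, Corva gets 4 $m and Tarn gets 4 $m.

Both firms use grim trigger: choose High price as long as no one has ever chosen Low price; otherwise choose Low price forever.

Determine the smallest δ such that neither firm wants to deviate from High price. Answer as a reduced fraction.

9/(1−δ) ≥ 24 + 4δ/(1−δ)
9 ≥ 24 − 20δ
δ ≥ 15/20 = 3/4.

3/4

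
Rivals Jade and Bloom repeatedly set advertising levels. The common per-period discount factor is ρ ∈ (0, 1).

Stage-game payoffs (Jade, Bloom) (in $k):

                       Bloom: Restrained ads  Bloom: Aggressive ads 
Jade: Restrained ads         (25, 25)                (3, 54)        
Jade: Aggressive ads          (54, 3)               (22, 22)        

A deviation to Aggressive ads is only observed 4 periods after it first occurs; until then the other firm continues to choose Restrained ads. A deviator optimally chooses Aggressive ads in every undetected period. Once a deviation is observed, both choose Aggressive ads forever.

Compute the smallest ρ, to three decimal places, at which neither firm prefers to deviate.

The best deviation is to choose Aggressive ads for all 4 undetected periods, earning 54 each, then 22 forever once detected.
Deviation value: 54(1−ρ^4)/(1−ρ) + 22ρ^4/(1−ρ); cooperation value: 25/(1−ρ).
IC: 25 ≥ 54(1−ρ^4) + 22ρ^4 = 54 − 32ρ^4.
So ρ^4 ≥ 29/32, giving ρ ≥ (29/32)^(1/4) ≈ 0.976.

0.976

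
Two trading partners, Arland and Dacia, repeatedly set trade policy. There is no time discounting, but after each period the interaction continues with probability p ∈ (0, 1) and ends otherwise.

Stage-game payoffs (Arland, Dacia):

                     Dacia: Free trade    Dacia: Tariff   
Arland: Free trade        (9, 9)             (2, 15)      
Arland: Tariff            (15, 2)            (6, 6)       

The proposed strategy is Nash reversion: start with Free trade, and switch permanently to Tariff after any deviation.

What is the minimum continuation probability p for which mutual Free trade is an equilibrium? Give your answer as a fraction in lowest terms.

Expected cooperation value is 9 + p·9 + p²·9 + … = 9/(1−p); deviation gives 15 + p·6/(1−p).
9 ≥ 15(1−p) + 6p ⇒ 9p ≥ 6 ⇒ p ≥ 6/9 = 2/3.

2/3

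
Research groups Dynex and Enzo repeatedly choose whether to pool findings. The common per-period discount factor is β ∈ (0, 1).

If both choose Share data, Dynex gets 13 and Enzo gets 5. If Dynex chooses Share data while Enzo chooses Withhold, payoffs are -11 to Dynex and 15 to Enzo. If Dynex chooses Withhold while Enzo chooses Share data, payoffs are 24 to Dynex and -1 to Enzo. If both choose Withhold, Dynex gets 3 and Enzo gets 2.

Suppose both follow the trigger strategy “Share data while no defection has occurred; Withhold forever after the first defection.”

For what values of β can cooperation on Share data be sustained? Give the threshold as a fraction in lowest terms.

Dynex: cooperation gives 13 each period; deviation gives 24 once then 3 forever.
  13/(1−β) ≥ 24 + 3β/(1−β) ⇒ β ≥ 11/21.
Enzo: cooperation gives 5 each period; deviation gives 15 once then 2 forever.
  β ≥ 10/13.
Both must hold, so the binding constraint is Enzo's: β ≥ 10/13.

10/13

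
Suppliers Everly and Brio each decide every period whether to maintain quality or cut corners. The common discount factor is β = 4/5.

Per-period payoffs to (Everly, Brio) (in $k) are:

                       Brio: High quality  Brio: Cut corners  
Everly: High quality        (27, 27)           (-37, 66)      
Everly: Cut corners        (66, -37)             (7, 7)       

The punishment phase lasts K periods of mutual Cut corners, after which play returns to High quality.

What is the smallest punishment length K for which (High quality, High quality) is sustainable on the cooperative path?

3

No profitable deviation requires (27−7)(β+…+β^K) ≥ 66−27, i.e. β+…+β^K ≥ 39/20 ≈ 1.9500.
With β = 4/5, the partial sums are K=1: 0.8000, K=2: 1.4400, K=3: 1.9520.
K = 3 is the first length at which the sum reaches 1.9500.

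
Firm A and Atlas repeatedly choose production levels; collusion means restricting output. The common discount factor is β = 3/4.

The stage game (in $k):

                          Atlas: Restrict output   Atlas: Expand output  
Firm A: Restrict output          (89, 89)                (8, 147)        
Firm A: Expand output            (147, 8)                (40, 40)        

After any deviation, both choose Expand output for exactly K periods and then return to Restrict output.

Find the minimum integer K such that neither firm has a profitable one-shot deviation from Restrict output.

2

IC: β(1−β^K)/(1−β) ≥ (147−89)/(89−40) = 58/49.
With β = 3/4: need 1 − β^K ≥ 58/49·(1−3/4)/(3/4), i.e. β^K ≤ 0.6054.
Since (3/4)^1 = 0.7500 and (3/4)^2 = 0.5625, the smallest such K is 2.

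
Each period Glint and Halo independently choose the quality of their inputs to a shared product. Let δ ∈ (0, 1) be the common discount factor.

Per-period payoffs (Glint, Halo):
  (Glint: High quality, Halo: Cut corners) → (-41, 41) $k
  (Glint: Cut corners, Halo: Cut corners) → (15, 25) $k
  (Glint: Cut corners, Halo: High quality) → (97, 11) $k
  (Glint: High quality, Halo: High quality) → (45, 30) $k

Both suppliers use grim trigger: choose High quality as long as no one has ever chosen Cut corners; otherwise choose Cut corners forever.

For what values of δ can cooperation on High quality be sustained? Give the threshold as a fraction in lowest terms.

11/16

For Glint: deviation gain 97−45 = 52, per-period punishment loss 45−15 = 30. IC gives δ ≥ 52/82 = 26/41.
For Halo: gain 11, loss 5 per period, so δ ≥ 11/16.
The tighter constraint is Halo's, so cooperation needs δ ≥ 11/16.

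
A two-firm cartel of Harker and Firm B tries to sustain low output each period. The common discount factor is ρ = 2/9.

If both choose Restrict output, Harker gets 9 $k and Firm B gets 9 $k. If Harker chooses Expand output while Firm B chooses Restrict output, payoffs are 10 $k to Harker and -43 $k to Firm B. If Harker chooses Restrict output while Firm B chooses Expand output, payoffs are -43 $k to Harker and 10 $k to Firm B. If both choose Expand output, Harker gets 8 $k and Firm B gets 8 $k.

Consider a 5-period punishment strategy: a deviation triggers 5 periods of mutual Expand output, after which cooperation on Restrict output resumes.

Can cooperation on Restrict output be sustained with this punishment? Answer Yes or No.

No

IC: ρ+…+ρ^5 ≥ (10−9)/(9−8) = 1.
At ρ = 2/9: partial sum = 0.2856 < 1.0000. Cooperation not sustainable.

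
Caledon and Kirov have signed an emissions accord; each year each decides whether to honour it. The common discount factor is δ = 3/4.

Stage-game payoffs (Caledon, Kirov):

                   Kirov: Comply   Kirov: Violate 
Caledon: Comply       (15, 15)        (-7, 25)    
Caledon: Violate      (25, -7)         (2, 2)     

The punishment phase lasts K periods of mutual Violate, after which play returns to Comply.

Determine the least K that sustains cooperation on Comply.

Need Σ_{k=1}^{K} δ^k ≥ (25−15)/(15−2) = 0.7692 at δ = 3/4.
At K = 1 the sum is 0.7500 < 0.7692; at K = 2 it is 1.3125 ≥ 0.7692.
So the minimum punishment length is K = 2.

2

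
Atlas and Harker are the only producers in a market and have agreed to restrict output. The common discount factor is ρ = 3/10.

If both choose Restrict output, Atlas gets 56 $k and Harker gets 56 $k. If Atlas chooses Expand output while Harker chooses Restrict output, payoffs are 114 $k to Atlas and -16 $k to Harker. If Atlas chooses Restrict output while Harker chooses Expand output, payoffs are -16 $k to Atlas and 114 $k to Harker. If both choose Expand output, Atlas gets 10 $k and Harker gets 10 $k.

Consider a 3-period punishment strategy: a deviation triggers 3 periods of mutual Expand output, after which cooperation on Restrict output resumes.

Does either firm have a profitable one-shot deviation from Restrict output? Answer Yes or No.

Comparing payoff streams over the 4 periods until play realigns: cooperate → 56(1+ρ+…+ρ^3); deviate → 114 + 10(ρ+…+ρ^3).
Cooperation is sustained iff (56−10)(ρ+…+ρ^3) ≥ 114−56.
ρ+…+ρ^3 = 3/10·(1−(3/10)^3)/(1−3/10) = 0.4170, and (114−56)/(56−10) = 1.2609.
0.4170 < 1.2609, so cooperation is not sustainable.

Yes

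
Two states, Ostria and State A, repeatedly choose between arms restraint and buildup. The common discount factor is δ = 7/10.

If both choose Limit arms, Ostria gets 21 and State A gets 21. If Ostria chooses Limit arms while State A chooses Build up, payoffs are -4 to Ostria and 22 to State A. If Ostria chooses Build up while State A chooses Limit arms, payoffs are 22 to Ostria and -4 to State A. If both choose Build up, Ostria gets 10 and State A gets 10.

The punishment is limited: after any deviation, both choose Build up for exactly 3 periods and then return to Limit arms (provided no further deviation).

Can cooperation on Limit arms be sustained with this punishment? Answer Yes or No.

IC: δ+…+δ^3 ≥ (22−21)/(21−10) = 1/11.
At δ = 7/10: partial sum = 1.5330 ≥ 0.0909. Cooperation sustainable.

Yes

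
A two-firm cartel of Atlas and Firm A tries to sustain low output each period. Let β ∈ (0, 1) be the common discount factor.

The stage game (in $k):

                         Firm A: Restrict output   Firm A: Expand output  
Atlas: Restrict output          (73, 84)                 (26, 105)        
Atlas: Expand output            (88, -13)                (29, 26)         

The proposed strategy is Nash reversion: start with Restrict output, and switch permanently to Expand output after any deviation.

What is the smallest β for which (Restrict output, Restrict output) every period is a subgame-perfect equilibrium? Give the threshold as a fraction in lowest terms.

21/79

Atlas's threshold: (88−73)/(88−29) = 15/59.
Firm A's threshold: (105−84)/(105−26) = 21/79.
15/59 < 21/79, so Firm A binds and β* = 21/79.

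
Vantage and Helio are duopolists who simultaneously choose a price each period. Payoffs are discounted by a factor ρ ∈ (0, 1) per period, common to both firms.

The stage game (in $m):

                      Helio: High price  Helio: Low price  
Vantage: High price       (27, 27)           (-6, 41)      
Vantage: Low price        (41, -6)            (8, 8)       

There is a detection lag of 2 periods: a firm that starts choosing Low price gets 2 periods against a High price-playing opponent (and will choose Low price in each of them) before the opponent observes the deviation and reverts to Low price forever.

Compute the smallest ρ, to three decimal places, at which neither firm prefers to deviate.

0.651

A deviator earns 41 for 2 periods, then 8 forever; cooperating earns 27 forever. Multiplying the IC by (1−ρ):
27 ≥ 41(1−ρ^2) + 8ρ^2, so 33·ρ^2 ≥ 14 and ρ^2 ≥ 14/33.
ρ ≥ (14/33)^(1/2) ≈ 0.651.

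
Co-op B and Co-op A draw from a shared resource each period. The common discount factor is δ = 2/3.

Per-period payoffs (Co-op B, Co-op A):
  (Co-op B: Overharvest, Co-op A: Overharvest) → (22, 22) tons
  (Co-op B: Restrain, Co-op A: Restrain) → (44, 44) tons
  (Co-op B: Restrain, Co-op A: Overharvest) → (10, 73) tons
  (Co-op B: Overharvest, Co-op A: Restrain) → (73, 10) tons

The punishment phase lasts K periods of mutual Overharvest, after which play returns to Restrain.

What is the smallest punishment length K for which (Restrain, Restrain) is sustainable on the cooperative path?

Need Σ_{k=1}^{K} δ^k ≥ (73−44)/(44−22) = 1.3182 at δ = 2/3.
At K = 2 the sum is 1.1111 < 1.3182; at K = 3 it is 1.4074 ≥ 1.3182.
So the minimum punishment length is K = 3.

3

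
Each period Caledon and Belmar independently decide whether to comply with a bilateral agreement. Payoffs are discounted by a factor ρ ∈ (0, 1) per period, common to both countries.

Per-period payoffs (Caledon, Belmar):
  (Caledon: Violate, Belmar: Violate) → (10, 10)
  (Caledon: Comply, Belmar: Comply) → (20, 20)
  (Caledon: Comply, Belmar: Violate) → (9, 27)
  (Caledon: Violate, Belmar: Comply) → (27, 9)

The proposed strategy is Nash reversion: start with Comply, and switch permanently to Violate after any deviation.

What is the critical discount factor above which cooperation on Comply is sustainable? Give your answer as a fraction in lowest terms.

Cooperation forever yields 20 each period: 20/(1−ρ).
Deviating yields 27 once, then 10 forever: 27 + 10ρ/(1−ρ).
No profitable deviation requires 20/(1−ρ) ≥ 27 + 10ρ/(1−ρ).
Multiplying by (1−ρ): 20 ≥ 27(1−ρ) + 10ρ = 27 − 17ρ.
So 17ρ ≥ 7, i.e. ρ ≥ 7/17.

7/17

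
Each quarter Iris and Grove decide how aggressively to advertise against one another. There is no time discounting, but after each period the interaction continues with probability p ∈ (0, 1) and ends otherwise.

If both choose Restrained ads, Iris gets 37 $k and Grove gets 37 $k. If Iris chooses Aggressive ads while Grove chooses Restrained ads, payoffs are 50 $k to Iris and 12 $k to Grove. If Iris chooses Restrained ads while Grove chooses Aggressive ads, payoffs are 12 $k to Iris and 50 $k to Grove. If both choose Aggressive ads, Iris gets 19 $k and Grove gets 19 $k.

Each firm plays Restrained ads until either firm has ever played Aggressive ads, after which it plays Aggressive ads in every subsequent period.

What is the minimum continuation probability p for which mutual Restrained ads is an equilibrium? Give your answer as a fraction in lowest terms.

13/31

With no time discounting, the continuation probability p plays the role of the discount factor.
Grim-trigger IC: 37/(1−p) ≥ 50 + 19p/(1−p) ⇒ p ≥ (50−37)/(50−19) = 13/31.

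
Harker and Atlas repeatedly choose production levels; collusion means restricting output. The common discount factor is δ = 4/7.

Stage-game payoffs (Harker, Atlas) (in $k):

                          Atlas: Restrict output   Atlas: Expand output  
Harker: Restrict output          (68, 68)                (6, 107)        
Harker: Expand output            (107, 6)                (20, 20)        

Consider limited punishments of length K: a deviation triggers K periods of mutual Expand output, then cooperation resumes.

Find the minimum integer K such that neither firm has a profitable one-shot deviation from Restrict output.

Need Σ_{k=1}^{K} δ^k ≥ (107−68)/(68−20) = 0.8125 at δ = 4/7.
At K = 1 the sum is 0.5714 < 0.8125; at K = 2 it is 0.8980 ≥ 0.8125.
So the minimum punishment length is K = 2.

2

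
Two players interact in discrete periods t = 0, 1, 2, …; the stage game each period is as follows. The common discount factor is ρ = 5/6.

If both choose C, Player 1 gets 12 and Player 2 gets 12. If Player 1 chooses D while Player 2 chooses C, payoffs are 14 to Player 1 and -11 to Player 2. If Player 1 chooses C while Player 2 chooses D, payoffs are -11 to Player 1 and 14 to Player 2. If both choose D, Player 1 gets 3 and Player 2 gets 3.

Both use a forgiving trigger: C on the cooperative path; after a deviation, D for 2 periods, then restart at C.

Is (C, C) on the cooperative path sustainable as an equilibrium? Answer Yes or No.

IC: ρ+…+ρ^2 ≥ (14−12)/(12−3) = 2/9.
At ρ = 5/6: partial sum = 1.5278 ≥ 0.2222. Cooperation sustainable.

Yes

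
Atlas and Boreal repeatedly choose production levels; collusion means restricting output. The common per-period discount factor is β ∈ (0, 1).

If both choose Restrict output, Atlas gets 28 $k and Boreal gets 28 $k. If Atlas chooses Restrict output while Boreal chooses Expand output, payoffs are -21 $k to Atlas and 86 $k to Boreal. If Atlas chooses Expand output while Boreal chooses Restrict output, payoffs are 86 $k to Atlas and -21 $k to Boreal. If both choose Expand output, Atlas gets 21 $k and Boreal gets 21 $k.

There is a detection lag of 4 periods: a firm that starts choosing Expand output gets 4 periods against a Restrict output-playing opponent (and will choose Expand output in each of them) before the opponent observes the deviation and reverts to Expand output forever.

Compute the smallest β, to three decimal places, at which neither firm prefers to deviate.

Deviating for the 4 undetected periods gains 86−28 = 58 per period over cooperation, then loses 28−21 = 7 per period forever once punishment starts.
Gain: 58(1 + β + … + β^3); loss: 7·β^4/(1−β).
No profitable deviation ⇔ 58(1−β^4) ≤ 7·β^4, i.e. β^4 ≥ 58/(58+7) = 58/65.
Hence β ≥ (58/65)^(1/4) ≈ 0.972.

0.972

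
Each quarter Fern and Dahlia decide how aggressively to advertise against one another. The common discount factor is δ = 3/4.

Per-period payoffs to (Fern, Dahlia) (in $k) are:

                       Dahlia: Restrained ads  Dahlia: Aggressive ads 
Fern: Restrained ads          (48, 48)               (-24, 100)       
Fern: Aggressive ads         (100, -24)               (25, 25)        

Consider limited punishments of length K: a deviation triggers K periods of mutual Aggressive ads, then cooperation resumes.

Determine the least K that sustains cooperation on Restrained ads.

Need Σ_{k=1}^{K} δ^k ≥ (100−48)/(48−25) = 2.2609 at δ = 3/4.
At K = 4 the sum is 2.0508 < 2.2609; at K = 5 it is 2.2881 ≥ 2.2609.
So the minimum punishment length is K = 5.

5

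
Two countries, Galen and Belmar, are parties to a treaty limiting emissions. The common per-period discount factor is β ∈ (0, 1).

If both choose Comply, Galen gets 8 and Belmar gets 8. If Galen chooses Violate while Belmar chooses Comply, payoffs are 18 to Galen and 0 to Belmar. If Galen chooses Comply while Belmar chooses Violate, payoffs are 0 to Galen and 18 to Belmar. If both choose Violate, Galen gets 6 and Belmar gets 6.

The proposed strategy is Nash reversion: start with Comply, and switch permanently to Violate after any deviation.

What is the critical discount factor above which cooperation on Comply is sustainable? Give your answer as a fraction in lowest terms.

5/6

8/(1−β) ≥ 18 + 6β/(1−β)
8 ≥ 18 − 12β
β ≥ 10/12 = 5/6.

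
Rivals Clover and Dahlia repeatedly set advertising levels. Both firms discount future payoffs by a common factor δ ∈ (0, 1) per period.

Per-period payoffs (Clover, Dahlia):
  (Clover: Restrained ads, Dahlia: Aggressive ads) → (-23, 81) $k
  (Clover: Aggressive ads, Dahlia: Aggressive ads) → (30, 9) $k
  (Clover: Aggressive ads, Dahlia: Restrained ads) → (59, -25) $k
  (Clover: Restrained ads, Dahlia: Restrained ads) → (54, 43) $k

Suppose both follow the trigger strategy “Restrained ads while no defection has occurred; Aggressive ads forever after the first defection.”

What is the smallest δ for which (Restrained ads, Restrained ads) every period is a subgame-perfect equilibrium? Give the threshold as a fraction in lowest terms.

Clover's threshold: (59−54)/(59−30) = 5/29.
Dahlia's threshold: (81−43)/(81−9) = 19/36.
5/29 < 19/36, so Dahlia binds and δ* = 19/36.

19/36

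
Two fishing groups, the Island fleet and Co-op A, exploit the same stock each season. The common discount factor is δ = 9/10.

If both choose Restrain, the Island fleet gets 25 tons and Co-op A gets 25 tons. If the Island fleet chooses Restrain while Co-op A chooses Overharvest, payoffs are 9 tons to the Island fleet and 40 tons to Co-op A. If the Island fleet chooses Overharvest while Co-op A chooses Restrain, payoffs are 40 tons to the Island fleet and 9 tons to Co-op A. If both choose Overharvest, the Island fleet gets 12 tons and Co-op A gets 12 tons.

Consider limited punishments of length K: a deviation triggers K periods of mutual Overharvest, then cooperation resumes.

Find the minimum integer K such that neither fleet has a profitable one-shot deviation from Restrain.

Need Σ_{k=1}^{K} δ^k ≥ (40−25)/(25−12) = 1.1538 at δ = 9/10.
At K = 1 the sum is 0.9000 < 1.1538; at K = 2 it is 1.7100 ≥ 1.1538.
So the minimum punishment length is K = 2.

2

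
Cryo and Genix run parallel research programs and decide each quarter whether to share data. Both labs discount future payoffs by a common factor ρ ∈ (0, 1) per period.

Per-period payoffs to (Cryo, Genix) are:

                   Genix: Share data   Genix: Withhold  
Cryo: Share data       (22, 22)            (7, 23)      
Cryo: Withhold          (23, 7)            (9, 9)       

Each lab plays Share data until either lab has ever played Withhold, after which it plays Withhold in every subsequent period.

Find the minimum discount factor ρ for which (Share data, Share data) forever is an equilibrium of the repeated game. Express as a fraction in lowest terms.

One-period gain from deviating is 23 − 22 = 1. The loss is 22 − 9 = 13 in every subsequent period, with present value 13·ρ/(1−ρ).
Deviation is unprofitable when 13·ρ/(1−ρ) ≥ 1, i.e. ρ/(1−ρ) ≥ 1/13.
Equivalently ρ ≥ 1/(1+13) = 1/14.

1/14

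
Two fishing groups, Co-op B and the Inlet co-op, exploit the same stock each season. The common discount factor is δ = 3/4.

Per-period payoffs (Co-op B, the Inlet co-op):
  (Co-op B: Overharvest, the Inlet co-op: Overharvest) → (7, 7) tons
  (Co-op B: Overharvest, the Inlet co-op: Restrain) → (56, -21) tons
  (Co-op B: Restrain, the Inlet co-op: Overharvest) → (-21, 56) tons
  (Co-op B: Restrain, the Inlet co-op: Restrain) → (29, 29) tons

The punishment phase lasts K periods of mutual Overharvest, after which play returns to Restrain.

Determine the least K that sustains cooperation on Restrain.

No profitable deviation requires (29−7)(δ+…+δ^K) ≥ 56−29, i.e. δ+…+δ^K ≥ 27/22 ≈ 1.2273.
With δ = 3/4, the partial sums are K=1: 0.7500, K=2: 1.3125.
K = 2 is the first length at which the sum reaches 1.2273.

2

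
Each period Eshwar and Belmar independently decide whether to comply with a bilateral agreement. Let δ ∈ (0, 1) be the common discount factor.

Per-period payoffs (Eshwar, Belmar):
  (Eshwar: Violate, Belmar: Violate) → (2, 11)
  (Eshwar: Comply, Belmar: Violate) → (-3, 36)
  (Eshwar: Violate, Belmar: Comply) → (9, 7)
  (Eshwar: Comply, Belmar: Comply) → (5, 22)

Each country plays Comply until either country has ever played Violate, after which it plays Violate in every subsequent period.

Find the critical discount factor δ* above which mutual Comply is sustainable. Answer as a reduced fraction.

4/7

For Eshwar: deviation gain 9−5 = 4, per-period punishment loss 5−2 = 3. IC gives δ ≥ 4/7.
For Belmar: gain 14, loss 11 per period, so δ ≥ 14/25.
The tighter constraint is Eshwar's, so cooperation needs δ ≥ 4/7.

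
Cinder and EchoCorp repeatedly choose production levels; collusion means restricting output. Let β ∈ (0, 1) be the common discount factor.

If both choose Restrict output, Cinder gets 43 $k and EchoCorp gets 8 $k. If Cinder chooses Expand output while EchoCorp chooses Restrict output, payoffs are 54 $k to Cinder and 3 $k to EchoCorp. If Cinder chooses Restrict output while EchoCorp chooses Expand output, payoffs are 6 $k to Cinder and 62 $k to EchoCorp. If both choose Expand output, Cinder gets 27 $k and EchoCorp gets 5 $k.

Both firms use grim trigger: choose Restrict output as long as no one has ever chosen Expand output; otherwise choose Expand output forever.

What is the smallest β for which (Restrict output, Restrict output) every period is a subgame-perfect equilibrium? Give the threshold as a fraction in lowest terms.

18/19

For Cinder: deviation gain 54−43 = 11, per-period punishment loss 43−27 = 16. IC gives β ≥ 11/27.
For EchoCorp: gain 54, loss 3 per period, so β ≥ 54/57 = 18/19.
The tighter constraint is EchoCorp's, so cooperation needs β ≥ 18/19.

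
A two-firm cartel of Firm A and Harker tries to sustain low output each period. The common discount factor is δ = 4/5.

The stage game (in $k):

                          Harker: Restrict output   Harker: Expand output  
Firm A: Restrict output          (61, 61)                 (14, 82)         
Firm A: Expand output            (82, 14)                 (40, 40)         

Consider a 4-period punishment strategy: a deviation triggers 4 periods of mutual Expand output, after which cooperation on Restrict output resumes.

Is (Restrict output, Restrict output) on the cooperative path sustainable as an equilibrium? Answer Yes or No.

Yes

Comparing payoff streams over the 5 periods until play realigns: cooperate → 61(1+δ+…+δ^4); deviate → 82 + 40(δ+…+δ^4).
Cooperation is sustained iff (61−40)(δ+…+δ^4) ≥ 82−61.
δ+…+δ^4 = 4/5·(1−(4/5)^4)/(1−4/5) = 2.3616, and (82−61)/(61−40) = 1.0000.
2.3616 ≥ 1.0000, so cooperation is sustainable.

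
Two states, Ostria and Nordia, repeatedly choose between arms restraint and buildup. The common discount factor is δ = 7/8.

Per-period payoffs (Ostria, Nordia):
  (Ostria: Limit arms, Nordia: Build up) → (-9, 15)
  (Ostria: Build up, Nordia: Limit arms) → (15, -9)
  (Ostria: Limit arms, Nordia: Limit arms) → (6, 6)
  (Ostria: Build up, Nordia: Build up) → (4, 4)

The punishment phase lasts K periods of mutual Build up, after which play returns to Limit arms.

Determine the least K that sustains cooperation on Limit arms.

Need Σ_{k=1}^{K} δ^k ≥ (15−6)/(6−4) = 4.5000 at δ = 7/8.
At K = 7 the sum is 4.2511 < 4.5000; at K = 8 it is 4.5947 ≥ 4.5000.
So the minimum punishment length is K = 8.

8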